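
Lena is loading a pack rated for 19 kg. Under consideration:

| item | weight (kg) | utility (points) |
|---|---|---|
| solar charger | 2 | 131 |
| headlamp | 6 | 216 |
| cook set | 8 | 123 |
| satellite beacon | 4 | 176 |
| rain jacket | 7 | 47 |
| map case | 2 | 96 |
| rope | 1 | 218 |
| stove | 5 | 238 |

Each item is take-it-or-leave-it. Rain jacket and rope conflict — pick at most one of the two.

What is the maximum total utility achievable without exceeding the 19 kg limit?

Taking the top-ratio items first gives solar charger + satellite beacon + map case + rope + stove for 859 (14 kg).
Dropping map case frees 2 kg; slotting in headlamp (6 kg) lifts the total to 979 at 18 kg.
An exhaustive check of the 256 subsets confirms 979.

979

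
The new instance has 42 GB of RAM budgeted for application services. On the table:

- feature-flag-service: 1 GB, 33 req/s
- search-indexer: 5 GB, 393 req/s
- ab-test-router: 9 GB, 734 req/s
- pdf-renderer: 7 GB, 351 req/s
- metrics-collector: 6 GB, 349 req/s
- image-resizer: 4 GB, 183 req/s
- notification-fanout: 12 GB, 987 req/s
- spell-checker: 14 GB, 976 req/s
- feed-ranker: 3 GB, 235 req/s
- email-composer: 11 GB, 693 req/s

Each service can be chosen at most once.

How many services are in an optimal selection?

5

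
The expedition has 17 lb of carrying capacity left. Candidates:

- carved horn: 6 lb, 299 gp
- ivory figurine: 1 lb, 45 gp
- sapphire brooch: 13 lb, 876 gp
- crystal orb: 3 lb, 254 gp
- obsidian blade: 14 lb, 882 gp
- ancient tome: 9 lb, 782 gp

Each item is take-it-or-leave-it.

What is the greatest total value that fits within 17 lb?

1175

By value per lb: ancient tome 86.89, crystal orb 84.67, sapphire brooch 67.38, obsidian blade 63.00 lead.
A density-first pass picks ivory figurine + crystal orb + ancient tome — 1081 at 13 lb.
Replace ancient tome with sapphire brooch: the trade gains 94 net, giving 1175 at 17 lb.
Nothing else within 17 lb beats 1175.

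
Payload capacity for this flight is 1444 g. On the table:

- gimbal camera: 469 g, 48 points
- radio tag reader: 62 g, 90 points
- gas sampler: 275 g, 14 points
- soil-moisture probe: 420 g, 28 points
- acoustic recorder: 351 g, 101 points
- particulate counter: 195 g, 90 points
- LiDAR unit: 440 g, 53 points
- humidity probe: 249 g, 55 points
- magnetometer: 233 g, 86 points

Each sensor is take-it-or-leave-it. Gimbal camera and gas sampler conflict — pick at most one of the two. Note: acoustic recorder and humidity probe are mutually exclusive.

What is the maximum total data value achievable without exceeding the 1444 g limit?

420

Best packing: radio tag reader + acoustic recorder + particulate counter + LiDAR unit + magnetometer — 1281 g, 420 total.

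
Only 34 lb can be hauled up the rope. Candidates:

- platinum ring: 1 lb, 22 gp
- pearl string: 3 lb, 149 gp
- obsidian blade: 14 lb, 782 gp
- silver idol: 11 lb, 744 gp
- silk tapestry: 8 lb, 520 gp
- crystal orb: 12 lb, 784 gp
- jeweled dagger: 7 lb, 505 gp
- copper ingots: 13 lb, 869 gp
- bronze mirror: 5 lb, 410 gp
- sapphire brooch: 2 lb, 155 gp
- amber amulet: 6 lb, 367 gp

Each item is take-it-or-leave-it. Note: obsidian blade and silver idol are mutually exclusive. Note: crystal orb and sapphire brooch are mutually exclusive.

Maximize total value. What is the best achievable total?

2356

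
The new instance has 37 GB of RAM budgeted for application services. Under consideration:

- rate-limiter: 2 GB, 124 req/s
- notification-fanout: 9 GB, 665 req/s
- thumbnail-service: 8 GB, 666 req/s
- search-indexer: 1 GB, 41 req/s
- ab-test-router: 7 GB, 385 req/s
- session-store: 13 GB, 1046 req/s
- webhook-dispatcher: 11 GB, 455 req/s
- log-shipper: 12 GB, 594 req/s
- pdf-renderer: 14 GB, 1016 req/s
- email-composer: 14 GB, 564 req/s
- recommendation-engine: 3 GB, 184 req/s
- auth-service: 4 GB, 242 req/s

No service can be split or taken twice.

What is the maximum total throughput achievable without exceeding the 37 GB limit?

2852

Filling by ratio: rate-limiter + notification-fanout + thumbnail-service + search-indexer + session-store + recommendation-engine for 2726, with 1 GB left unused.
Dropping notification-fanout and search-indexer and recommendation-engine frees 13 GB; slotting in pdf-renderer (14 GB) lifts the total to 2852 at 37 GB.
Nothing else within 37 GB beats 2852.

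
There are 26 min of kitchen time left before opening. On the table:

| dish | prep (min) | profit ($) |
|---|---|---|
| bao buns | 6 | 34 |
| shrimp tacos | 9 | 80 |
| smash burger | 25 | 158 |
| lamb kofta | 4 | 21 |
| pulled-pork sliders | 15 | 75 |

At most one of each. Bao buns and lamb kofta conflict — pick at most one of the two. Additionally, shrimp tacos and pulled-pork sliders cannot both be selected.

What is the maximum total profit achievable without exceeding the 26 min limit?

Ranking by ratio (profit/min): shrimp tacos 8.89, smash burger 6.32, bao buns 5.67, lamb kofta 5.25.
Taking smash burger: 25 min used, 158 in profit.

158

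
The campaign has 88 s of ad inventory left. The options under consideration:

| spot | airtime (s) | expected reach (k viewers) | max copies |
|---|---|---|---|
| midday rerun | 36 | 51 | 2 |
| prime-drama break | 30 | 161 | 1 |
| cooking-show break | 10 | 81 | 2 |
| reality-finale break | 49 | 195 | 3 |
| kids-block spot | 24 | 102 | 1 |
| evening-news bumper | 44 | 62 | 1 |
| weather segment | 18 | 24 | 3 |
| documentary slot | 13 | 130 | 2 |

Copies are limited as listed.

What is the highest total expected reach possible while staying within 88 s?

Prime-drama break + 2×cooking-show break + 2×documentary slot uses 76 of the 88 s and totals 583.

583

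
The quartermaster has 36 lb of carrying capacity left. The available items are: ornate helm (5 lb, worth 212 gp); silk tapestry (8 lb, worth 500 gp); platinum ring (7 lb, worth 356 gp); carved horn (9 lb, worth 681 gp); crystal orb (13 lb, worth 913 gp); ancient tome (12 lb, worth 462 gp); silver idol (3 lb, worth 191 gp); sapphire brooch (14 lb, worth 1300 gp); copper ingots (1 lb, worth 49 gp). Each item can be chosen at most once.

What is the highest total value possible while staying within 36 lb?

Carved horn + crystal orb + sapphire brooch uses 36 of the 36 lb and totals 2894.
Runner-up silk tapestry + crystal orb + sapphire brooch + copper ingots tops out at 2762.

2894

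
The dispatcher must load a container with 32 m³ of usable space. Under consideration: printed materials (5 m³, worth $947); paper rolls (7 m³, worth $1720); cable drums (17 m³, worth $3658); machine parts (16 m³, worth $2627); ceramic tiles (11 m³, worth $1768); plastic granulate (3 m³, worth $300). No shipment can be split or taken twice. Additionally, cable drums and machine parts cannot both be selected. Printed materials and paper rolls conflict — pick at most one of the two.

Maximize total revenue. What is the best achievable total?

5726

Best packing: cable drums + ceramic tiles + plastic granulate — 31 m³, 5726 total.
Runner-up paper rolls + cable drums + plastic granulate tops out at 5678.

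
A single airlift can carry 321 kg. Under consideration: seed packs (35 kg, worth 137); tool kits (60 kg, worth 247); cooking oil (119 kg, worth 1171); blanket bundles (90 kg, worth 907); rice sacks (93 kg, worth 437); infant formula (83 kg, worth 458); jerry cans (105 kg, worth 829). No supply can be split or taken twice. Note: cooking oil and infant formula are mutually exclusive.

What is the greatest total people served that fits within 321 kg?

The ratio ordering already packs tightly: cooking oil + blanket bundles + jerry cans, 314 kg, 2907.

2907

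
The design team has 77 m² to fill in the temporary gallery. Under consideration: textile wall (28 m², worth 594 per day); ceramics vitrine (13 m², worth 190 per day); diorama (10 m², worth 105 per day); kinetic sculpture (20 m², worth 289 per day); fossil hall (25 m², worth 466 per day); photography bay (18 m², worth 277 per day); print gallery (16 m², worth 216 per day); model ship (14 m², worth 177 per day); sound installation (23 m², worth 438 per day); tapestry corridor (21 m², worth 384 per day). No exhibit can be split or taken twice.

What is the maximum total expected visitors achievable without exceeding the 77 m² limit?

1498

Textile wall + fossil hall + sound installation uses 76 of the 77 m² and totals 1498.
Next best is textile wall + fossil hall + tapestry corridor at 1444 (74 m²) — short by 54.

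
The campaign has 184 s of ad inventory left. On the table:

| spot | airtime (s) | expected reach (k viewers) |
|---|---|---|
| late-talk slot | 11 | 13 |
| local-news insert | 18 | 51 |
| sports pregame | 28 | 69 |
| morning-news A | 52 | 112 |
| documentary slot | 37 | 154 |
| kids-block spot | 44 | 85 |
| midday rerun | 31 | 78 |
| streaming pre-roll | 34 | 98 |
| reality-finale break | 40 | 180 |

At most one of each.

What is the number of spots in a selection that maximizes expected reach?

The maximum expected reach within 184 s is 595.
One optimal bundle: local-news insert + morning-news A + documentary slot + streaming pre-roll + reality-finale break (181 s).
Any selection reaching 595 contains exactly 5 spots.

5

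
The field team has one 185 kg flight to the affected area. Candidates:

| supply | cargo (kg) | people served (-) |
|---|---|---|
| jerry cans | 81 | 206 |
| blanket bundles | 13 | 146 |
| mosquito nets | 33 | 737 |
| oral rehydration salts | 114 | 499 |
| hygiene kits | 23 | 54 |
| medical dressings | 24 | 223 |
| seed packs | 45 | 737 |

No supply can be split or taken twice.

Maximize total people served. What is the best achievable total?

1903

Ranking by ratio (people served/kg): mosquito nets 22.33, seed packs 16.38, blanket bundles 11.23, medical dressings 9.29.
The ratio heuristic lands on blanket bundles + mosquito nets + hygiene kits + medical dressings + seed packs (1897) but leaves 47 kg idle.
Dropping blanket bundles and hygiene kits frees 36 kg; slotting in jerry cans (81 kg) lifts the total to 1903 at 183 kg.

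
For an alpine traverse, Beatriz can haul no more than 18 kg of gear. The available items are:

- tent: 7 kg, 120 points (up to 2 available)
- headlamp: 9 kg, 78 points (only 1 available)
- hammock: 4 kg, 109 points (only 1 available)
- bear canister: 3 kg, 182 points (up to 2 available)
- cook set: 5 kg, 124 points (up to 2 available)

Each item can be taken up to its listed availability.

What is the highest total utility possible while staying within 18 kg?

612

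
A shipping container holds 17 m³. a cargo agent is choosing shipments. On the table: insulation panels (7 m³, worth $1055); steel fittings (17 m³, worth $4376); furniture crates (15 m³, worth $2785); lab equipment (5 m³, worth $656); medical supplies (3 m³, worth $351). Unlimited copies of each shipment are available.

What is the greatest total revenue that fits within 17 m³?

4376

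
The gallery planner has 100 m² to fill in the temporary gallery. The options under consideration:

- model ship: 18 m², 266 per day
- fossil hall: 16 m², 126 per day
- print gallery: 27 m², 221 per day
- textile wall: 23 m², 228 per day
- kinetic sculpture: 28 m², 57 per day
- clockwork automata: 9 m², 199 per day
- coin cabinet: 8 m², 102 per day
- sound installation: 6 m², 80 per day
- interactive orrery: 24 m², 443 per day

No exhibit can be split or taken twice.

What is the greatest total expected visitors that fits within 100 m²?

1364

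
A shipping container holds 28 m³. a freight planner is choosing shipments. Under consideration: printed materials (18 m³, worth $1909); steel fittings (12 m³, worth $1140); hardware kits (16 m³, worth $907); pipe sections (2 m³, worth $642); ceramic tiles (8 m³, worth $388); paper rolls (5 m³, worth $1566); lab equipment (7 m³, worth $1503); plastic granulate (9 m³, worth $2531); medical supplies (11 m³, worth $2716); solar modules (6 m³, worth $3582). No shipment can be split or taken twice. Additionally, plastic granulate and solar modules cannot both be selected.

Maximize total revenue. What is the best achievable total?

8506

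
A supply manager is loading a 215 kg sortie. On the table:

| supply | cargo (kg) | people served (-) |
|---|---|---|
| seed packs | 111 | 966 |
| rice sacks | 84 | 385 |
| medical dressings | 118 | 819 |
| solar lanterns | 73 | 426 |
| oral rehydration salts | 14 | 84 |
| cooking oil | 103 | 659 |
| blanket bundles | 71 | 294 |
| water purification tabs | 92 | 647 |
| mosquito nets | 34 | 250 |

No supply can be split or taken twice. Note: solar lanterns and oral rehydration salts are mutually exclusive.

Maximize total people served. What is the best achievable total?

A density-first pass picks seed packs + oral rehydration salts + mosquito nets — 1300 at 159 kg.
The 48 kg tied up in oral rehydration salts and mosquito nets is better spent on cooking oil — total rises to 1625 (214 kg).
The closest alternative, seed packs + water purification tabs, reaches only 1613.

1625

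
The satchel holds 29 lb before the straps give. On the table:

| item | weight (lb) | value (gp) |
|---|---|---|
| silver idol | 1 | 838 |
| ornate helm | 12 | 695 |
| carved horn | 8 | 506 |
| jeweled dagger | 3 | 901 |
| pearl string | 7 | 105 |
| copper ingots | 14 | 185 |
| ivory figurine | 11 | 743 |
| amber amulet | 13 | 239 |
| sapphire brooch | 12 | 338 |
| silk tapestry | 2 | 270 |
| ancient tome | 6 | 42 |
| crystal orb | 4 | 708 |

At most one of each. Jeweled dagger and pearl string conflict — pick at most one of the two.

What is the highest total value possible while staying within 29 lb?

Silver idol + carved horn + jeweled dagger + ivory figurine + silk tapestry + crystal orb uses 29 of the 29 lb and totals 3966.
The closest alternative, silver idol + carved horn + jeweled dagger + ivory figurine + crystal orb, reaches only 3696.

3966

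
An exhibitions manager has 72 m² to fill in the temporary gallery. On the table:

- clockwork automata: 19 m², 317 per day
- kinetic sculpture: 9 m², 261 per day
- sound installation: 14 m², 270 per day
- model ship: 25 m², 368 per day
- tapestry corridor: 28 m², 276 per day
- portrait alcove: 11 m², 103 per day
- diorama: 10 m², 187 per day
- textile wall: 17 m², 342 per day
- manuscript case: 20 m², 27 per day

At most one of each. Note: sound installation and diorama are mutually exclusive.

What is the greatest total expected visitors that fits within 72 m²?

Taking clockwork automata + kinetic sculpture + sound installation + portrait alcove + textile wall: 70 m² used, 1293 in expected visitors.
The spare 2 m² is too small for any remaining exhibit, and no feasible exchange beats 1293.

1293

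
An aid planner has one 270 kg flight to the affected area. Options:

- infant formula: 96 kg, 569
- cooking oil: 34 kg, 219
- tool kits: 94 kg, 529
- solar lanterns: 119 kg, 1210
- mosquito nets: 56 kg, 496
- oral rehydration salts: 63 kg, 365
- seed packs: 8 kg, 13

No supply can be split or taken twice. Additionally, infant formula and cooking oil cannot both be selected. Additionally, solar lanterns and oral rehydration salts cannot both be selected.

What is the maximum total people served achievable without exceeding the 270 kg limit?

2235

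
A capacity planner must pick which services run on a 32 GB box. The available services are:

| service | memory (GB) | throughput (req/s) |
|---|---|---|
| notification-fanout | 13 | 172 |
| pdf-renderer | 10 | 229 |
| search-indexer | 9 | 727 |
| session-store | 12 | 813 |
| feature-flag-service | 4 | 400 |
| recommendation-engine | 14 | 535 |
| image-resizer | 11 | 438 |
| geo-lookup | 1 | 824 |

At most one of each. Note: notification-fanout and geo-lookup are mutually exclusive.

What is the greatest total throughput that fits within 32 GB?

Search-indexer + session-store + feature-flag-service + geo-lookup uses 26 of the 32 GB and totals 2764.
Runner-up pdf-renderer + search-indexer + session-store + geo-lookup tops out at 2593.

2764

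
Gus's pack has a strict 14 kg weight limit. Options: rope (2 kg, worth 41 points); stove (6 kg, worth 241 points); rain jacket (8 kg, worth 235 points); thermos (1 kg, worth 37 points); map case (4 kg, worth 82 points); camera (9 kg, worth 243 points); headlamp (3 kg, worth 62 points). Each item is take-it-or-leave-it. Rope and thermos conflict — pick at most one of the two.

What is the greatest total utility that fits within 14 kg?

Ranking by ratio (utility/kg): stove 40.17, thermos 37.00, rain jacket 29.38.
Stove + rain jacket uses 14 of the 14 kg and totals 476.
Next best is stove + thermos + map case + headlamp at 422 (14 kg) — short by 54.

476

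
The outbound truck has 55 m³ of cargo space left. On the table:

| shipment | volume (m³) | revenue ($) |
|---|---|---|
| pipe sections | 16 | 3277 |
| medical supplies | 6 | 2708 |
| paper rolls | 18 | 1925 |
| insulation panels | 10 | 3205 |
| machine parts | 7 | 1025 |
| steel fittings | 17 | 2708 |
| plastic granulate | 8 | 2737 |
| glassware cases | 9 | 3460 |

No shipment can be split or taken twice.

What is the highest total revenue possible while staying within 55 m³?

Best packing: pipe sections + medical supplies + insulation panels + plastic granulate + glassware cases — 49 m³, 15387 total.
Runner-up medical supplies + insulation panels + steel fittings + plastic granulate + glassware cases tops out at 14818.

15387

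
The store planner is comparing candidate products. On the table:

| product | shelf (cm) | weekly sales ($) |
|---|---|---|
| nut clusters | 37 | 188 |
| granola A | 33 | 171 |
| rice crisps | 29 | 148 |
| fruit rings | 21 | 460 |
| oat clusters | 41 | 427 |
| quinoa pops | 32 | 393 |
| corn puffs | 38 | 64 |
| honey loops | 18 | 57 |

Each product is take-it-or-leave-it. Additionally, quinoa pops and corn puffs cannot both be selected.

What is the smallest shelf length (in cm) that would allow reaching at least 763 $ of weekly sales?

53

Need the lightest bundle worth ≥ 763.
fruit rings + quinoa pops: 853 weekly sales at 53 cm.
Any bundle with less than 53 cm falls short of 763.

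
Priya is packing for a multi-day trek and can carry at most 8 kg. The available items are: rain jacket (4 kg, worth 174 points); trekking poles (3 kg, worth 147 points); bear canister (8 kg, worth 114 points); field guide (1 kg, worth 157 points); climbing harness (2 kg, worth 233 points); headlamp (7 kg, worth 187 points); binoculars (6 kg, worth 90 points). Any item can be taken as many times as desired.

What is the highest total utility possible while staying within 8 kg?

Taking 8×field guide: 8 kg used, 1256 in utility.
Every other selection either busts 8 kg or fails to beat 1256.

1256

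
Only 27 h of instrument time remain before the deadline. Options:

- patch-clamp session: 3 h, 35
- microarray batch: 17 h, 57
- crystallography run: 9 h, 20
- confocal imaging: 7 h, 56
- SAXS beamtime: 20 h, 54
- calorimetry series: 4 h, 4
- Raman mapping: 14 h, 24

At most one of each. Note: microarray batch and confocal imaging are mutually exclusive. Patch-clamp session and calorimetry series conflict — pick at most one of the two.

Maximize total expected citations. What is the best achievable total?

115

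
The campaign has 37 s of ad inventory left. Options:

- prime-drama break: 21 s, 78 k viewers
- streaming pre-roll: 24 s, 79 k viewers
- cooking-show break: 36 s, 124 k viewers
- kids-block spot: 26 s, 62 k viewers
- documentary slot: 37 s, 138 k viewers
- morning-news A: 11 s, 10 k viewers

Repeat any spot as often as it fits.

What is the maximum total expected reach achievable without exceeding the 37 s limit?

138

By expected reach per s: documentary slot 3.73, prime-drama break 3.71, cooking-show break 3.44, streaming pre-roll 3.29 lead.
Taking documentary slot: 37 s used, 138 in expected reach.
Nothing else within 37 s beats 138.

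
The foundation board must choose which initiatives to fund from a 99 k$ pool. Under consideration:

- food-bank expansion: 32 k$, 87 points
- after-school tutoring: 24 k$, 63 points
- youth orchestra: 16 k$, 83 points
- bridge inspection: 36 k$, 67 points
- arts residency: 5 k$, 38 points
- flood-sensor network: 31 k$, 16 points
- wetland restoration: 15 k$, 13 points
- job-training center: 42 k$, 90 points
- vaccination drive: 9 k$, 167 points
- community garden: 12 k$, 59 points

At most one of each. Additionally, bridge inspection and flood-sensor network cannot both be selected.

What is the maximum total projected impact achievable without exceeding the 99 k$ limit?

497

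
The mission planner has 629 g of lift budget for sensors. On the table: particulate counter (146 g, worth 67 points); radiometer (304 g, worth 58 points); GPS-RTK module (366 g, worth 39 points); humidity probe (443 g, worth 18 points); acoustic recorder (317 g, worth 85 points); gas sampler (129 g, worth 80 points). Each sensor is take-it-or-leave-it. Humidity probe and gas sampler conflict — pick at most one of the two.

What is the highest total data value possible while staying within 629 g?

232

Ranking by ratio (data value/g): gas sampler 0.62, particulate counter 0.46, acoustic recorder 0.27, radiometer 0.19.
Best packing: particulate counter + acoustic recorder + gas sampler — 592 g, 232 total.
That's the maximum — no feasible swap from here does better than 232.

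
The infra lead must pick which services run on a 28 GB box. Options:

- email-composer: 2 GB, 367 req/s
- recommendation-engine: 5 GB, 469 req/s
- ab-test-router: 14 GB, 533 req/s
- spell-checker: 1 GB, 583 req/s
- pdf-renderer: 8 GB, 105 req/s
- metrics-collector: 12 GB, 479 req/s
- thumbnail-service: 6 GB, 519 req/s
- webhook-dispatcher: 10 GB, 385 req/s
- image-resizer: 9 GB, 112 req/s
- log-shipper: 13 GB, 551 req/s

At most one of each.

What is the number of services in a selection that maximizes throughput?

The maximum throughput within 28 GB is 2489.
One optimal bundle: email-composer + recommendation-engine + spell-checker + thumbnail-service + log-shipper (27 GB).
All optima have 5 services.

5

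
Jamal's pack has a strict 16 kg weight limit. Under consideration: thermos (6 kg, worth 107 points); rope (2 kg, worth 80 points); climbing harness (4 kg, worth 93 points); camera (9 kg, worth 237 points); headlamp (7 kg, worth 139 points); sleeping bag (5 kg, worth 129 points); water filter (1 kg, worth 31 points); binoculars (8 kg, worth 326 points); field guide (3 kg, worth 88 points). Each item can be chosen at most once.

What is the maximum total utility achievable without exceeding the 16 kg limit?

Density check — binoculars 40.75, rope 40.00, water filter 31.00, field guide 29.33 are the best per kg.
A density-first pass picks rope + water filter + binoculars + field guide — 525 at 14 kg.
Dropping field guide frees 3 kg; slotting in sleeping bag (5 kg) lifts the total to 566 at 16 kg.

566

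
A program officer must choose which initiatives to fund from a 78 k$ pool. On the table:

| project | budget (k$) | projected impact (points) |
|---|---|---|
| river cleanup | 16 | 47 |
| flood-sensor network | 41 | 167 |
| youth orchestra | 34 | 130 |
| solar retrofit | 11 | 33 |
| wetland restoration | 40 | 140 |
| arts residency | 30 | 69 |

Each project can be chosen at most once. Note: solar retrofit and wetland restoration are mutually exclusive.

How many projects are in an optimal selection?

Best achievable projected impact is 297.
For example flood-sensor network + youth orchestra achieves it, using 75 k$.
All optima have 2 projects.

2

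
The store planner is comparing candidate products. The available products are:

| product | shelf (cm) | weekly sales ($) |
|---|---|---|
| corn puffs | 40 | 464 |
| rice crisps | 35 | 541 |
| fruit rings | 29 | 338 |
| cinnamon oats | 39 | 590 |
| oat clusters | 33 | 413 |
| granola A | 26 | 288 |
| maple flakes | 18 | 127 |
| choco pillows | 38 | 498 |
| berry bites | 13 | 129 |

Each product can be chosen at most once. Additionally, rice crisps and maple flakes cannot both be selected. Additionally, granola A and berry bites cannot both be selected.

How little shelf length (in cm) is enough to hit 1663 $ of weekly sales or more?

Minimise cm subject to total weekly sales ≥ 1663.
rice crisps + cinnamon oats + oat clusters + berry bites: 1673 weekly sales at 120 cm.
Below 120 cm the best achievable stays under 1663.

120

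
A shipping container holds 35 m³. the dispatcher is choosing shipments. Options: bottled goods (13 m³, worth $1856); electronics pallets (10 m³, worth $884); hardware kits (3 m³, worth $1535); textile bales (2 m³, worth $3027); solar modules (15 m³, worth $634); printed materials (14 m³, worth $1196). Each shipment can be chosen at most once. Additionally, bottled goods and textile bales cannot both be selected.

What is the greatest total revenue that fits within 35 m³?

Density check — textile bales 1513.50, hardware kits 511.67, bottled goods 142.77, electronics pallets 88.40 are the best per m³.
Best packing: electronics pallets + hardware kits + textile bales + printed materials — 29 m³, 6642 total.
An exhaustive check of the 64 subsets confirms 6642.

6642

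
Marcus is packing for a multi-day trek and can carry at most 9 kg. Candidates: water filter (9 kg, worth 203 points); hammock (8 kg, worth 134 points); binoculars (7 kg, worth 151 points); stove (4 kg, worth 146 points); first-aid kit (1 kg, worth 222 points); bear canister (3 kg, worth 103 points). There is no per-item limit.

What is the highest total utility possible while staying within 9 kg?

9×first-aid kit uses 9 of the 9 kg and totals 1998.

1998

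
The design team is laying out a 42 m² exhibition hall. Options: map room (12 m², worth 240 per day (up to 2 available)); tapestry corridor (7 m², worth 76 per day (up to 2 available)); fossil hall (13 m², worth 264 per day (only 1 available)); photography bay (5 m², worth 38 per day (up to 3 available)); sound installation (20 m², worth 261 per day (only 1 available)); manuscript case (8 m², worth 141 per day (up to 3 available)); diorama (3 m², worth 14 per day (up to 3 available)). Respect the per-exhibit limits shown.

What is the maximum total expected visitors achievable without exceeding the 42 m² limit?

786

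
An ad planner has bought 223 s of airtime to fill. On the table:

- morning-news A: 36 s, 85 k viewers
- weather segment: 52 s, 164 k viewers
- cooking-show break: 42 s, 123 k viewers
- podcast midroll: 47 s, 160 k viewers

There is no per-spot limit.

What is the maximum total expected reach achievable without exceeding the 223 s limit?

689

A density-first pass picks 4×podcast midroll — 640 at 188 s.
Replace 2×podcast midroll with 3×cooking-show break: the trade gains 49 net, giving 689 at 220 s.
No other feasible combination exceeds 689.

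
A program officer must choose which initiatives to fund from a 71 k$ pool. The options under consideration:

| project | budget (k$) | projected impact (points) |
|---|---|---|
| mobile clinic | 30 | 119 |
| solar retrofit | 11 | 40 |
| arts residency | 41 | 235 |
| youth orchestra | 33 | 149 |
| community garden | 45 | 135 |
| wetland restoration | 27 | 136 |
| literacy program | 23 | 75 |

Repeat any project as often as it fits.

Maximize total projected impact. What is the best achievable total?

By projected impact per k$: arts residency 5.73, wetland restoration 5.04, youth orchestra 4.52 lead.
The ratio ordering already packs tightly: arts residency + wetland restoration, 68 k$, 371.

371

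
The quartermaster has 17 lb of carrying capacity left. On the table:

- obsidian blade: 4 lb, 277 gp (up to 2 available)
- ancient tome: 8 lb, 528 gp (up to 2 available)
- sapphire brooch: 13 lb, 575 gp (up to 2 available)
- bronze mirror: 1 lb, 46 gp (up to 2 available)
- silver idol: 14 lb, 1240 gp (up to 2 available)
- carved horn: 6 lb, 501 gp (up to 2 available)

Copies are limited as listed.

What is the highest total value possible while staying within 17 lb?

Density check — silver idol 88.57, carved horn 83.50, obsidian blade 69.25 are the best per lb.
Best packing: 2×bronze mirror + silver idol — 16 lb, 1332 total.
Nothing else within 17 lb beats 1332.

1332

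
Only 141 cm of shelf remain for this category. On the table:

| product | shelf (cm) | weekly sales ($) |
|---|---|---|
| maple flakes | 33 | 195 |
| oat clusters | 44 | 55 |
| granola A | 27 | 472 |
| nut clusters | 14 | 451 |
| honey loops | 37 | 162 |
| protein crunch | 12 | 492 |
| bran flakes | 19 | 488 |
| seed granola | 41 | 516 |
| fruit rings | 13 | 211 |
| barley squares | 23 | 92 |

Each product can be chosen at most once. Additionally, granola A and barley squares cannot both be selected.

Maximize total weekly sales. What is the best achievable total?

2630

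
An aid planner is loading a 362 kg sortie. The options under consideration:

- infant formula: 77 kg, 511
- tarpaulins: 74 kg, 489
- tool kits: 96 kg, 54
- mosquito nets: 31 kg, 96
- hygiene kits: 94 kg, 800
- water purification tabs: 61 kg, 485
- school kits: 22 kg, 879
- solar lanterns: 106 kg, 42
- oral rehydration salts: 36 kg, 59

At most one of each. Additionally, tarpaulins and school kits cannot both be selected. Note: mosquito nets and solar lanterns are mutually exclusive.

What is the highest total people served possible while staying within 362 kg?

2830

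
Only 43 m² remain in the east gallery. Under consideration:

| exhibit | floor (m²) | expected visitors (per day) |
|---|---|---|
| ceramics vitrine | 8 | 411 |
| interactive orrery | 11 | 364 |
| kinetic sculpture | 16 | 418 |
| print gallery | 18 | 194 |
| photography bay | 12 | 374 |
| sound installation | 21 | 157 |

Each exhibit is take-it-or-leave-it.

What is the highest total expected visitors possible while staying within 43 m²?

1203

By expected visitors per m²: ceramics vitrine 51.38, interactive orrery 33.09, photography bay 31.17 lead.
A density-first pass picks ceramics vitrine + interactive orrery + photography bay — 1149 at 31 m².
The 11 m² tied up in interactive orrery is better spent on kinetic sculpture — total rises to 1203 (36 m²).
The closest alternative, ceramics vitrine + interactive orrery + kinetic sculpture, reaches only 1193.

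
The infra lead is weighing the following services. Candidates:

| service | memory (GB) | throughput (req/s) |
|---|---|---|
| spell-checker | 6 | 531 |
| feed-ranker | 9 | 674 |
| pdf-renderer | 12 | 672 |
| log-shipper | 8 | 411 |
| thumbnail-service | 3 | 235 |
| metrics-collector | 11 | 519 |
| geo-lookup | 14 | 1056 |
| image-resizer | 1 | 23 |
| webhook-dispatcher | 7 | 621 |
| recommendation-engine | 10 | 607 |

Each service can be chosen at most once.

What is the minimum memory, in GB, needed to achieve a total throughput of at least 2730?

36

Need the lightest bundle worth ≥ 2730.
spell-checker + feed-ranker + geo-lookup + webhook-dispatcher reaches 2882 using 36 GB.
Below 36 GB the best achievable stays under 2730.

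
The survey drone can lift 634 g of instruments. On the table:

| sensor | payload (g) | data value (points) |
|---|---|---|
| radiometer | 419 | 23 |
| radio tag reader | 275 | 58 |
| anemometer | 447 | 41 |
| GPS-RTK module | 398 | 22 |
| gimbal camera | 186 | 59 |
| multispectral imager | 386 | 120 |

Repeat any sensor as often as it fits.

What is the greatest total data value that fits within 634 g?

179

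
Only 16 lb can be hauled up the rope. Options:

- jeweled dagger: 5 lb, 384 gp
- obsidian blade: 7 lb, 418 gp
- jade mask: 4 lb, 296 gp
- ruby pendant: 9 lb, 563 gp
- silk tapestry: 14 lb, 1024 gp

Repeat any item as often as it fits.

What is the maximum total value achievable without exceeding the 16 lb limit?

By value per lb: jeweled dagger 76.80, jade mask 74.00, silk tapestry 73.14, ruby pendant 62.56 lead.
A density-first pass picks 3×jeweled dagger — 1152 at 15 lb.
Dropping 3×jeweled dagger frees 15 lb; slotting in 4×jade mask (16 lb) lifts the total to 1184 at 16 lb.
No other feasible combination exceeds 1184.

1184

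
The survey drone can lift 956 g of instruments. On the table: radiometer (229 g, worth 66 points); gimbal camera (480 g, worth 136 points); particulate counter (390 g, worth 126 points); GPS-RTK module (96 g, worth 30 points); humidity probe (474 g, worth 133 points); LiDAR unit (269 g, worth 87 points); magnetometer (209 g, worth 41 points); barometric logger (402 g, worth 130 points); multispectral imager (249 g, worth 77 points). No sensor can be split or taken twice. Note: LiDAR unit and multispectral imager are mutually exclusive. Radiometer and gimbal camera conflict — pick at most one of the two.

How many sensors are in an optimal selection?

Best achievable data value is 286.
particulate counter + GPS-RTK module + barometric logger hits 286 at 888 g.
All optima have 3 sensors.

3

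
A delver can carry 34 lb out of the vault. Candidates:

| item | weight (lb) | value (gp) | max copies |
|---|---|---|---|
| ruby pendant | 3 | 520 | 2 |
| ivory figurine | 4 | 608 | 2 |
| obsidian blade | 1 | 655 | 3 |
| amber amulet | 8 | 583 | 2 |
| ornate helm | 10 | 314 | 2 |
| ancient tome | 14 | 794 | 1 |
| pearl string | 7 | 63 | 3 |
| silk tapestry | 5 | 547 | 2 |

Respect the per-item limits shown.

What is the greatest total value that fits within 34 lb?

Ranking by ratio (value/lb): obsidian blade 655.00, ruby pendant 173.33, ivory figurine 152.00, silk tapestry 109.40.
Greedy by ratio would take 2×ruby pendant + 2×ivory figurine + 3×obsidian blade + pearl string + 2×silk tapestry: 34 lb used, total 5378.
Dropping pearl string and 2×silk tapestry frees 17 lb; slotting in 2×amber amulet (16 lb) lifts the total to 5387 at 33 lb.
The spare 1 lb is too small for any remaining item, and no exchange beats 5387.

5387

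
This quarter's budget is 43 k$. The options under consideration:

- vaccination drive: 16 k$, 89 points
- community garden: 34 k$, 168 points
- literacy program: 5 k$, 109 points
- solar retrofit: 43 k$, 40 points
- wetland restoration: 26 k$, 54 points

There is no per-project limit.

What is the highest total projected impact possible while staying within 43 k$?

Ranking by ratio (projected impact/k$): literacy program 21.80, vaccination drive 5.56, community garden 4.94.
The ratio ordering already packs tightly: 8×literacy program, 40 k$, 872.
The spare 3 k$ is too small for any remaining project, and no exchange beats 872.

872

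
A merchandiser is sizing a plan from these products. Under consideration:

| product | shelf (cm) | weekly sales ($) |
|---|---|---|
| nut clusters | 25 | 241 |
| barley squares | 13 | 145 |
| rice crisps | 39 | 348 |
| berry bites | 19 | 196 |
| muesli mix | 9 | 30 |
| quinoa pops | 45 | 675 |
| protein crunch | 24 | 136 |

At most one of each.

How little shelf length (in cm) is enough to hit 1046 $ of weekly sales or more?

Need the lightest bundle worth ≥ 1046.
nut clusters + barley squares + quinoa pops: 1061 weekly sales at 83 cm.
Any bundle with less than 83 cm falls short of 1046.

83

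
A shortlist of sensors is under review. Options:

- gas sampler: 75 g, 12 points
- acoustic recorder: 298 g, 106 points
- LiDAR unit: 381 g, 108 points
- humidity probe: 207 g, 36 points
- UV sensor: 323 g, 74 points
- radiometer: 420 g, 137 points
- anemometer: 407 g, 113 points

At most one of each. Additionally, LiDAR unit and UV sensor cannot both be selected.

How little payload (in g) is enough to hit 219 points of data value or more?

705

Need the lightest bundle worth ≥ 219.
Taking acoustic recorder + anemometer gives 219 (≥ 219) for 705 g.
Any bundle with less than 705 g falls short of 219.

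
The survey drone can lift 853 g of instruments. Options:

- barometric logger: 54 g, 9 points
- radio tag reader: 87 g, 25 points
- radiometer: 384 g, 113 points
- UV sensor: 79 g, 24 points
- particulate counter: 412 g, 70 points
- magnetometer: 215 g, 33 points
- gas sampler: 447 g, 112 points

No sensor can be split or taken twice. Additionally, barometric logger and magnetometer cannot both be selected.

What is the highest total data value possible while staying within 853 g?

225

Density check — UV sensor 0.30, radiometer 0.29, radio tag reader 0.29 are the best per g.
Best packing: radiometer + gas sampler — 831 g, 225 total.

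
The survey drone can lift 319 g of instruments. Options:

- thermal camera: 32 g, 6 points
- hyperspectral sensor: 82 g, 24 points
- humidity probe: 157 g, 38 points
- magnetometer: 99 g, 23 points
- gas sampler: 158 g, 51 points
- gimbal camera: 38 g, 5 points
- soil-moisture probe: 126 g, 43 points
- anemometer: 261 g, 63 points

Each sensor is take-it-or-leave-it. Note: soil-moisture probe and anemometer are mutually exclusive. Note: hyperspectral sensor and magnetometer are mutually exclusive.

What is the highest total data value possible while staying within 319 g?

Best packing: thermal camera + gas sampler + soil-moisture probe — 316 g, 100 total.
Next best is gas sampler + soil-moisture probe at 94 (284 g) — short by 6.

100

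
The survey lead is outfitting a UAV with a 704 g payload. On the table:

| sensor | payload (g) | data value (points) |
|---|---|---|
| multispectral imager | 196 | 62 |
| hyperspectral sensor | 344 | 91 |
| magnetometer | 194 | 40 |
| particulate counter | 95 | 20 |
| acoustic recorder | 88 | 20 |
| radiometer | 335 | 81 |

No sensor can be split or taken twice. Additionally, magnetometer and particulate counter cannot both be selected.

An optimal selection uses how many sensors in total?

3

Optimal total is 173.
One optimal bundle: multispectral imager + hyperspectral sensor + particulate counter (635 g).
Every optimal selection uses 3 sensors.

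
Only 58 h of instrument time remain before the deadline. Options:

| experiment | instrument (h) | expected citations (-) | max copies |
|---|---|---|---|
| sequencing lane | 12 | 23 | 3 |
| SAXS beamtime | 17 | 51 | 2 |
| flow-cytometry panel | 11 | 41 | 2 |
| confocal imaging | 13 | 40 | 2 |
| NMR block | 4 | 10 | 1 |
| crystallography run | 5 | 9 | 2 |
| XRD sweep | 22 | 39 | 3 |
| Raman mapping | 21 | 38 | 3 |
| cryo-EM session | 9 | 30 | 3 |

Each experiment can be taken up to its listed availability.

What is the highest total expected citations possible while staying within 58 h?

193

Greedy by ratio would take 2×flow-cytometry panel + NMR block + crystallography run + 3×cryo-EM session: 58 h used, total 191.
The 18 h tied up in NMR block and crystallography run and cryo-EM session is better spent on SAXS beamtime — total rises to 193 (57 h).
The spare 1 h is too small for any remaining experiment, and no exchange beats 193.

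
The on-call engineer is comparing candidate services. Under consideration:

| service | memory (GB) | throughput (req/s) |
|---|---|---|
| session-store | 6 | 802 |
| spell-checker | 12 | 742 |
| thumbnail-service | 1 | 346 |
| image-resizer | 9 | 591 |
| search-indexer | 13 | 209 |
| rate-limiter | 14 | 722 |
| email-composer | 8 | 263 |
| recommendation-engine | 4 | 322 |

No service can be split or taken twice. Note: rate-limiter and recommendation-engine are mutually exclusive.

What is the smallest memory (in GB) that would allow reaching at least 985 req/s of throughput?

7

Need the lightest bundle worth ≥ 985.
session-store + thumbnail-service reaches 1148 using 7 GB.
Below 7 GB the best achievable stays under 985.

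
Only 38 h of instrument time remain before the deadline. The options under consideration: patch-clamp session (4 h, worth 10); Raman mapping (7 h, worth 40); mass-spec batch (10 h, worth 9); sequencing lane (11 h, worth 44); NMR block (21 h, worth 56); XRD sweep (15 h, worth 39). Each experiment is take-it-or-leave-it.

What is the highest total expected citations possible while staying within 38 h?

133

Patch-clamp session + Raman mapping + sequencing lane + XRD sweep uses 37 of the 38 h and totals 133.
Next best is Raman mapping + sequencing lane + XRD sweep at 123 (33 h) — short by 10.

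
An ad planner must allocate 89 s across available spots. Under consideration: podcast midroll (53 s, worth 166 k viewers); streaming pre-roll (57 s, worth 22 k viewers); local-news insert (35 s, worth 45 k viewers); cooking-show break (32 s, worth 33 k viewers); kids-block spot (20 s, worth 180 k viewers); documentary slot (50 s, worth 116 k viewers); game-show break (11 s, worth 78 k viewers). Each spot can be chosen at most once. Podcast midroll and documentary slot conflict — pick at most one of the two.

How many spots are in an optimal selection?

3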